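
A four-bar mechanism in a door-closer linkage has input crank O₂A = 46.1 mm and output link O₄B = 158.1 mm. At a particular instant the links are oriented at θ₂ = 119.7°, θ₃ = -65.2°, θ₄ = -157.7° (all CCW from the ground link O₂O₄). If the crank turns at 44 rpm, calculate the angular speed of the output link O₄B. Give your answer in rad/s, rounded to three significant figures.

0.115

ω₂ = 4.608 rad/s (from 44 rpm).
Differentiating the loop-closure r₂e^{iθ₂}+r₃e^{iθ₃}=r₁+r₄e^{iθ₄} gives r₂ω₂e^{iθ₂}+r₃ω₃e^{iθ₃}=r₄ω₄e^{iθ₄}.
Eliminating the other unknown: ω₄ = r₂ω₂ sin(θ₂−θ₃) / [r₄ sin(θ₄−θ₃)].
Numerator sine = -0.08542; denominator sine = -0.99905.
Result = 0.0461·4.608·(-0.08542) / (0.1581·(-0.99905)) = +0.11487 rad/s; magnitude 0.11487 rad/s.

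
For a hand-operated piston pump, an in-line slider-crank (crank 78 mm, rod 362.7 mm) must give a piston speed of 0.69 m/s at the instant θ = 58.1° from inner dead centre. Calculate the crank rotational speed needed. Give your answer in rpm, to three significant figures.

89.2

For an in-line slider-crank, |v_piston| = rω|sinθ|·[1 + r cosθ/√(L² − r² sin²θ)].
With r = 0.078 m, L = 0.3627 m, θ = 58.1°: the bracketed kinematic factor |dx/dθ| = 0.073874 m.
ω = v/|dx/dθ| = 0.69/0.073874 = 9.3402 rad/s.
N = 60ω/(2π) = 89.193 rpm.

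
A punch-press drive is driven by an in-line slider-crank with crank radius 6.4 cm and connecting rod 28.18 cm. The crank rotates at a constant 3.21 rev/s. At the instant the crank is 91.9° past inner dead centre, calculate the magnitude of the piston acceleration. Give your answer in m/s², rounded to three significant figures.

6.92

ω = 2π·3.21 = 20.17 rad/s
x(θ) = r cosθ + √(L² − r² sin²θ); with ω constant, a = ω²·d²x/dθ².
d²x/dθ² = −r cosθ − r²(cos2θ)/√u − r⁴ sin²2θ/(4u^{3/2}),  u = L² − r² sin²θ = 0.0753197 m².
Substituting r = 0.064 m, L = 0.2818 m, θ = 91.9°: d²x/dθ² = +0.017013 m.
a = ω²·d²x/dθ² = (20.17)²·(+0.017013) = +6.9207 m/s²;  |a| = 6.9207 m/s².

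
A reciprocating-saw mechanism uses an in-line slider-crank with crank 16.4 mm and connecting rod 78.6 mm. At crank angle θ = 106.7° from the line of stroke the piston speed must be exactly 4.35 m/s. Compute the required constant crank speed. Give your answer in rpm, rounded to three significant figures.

2820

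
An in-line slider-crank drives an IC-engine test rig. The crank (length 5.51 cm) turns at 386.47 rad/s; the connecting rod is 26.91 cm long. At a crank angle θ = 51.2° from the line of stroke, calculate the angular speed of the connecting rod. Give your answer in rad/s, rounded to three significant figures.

50.2

ω = 386.5 rad/s
The rod makes angle φ with the slider axis where L sinφ = r sinθ; differentiating, L cosφ·φ̇ = r ω cosθ.
L cosφ = √(L² − r² sin²θ) = 0.26565 m.
|ω_rod| = r ω |cosθ| / √(L² − r² sin²θ) = 0.0551·386.5·0.62660/0.26565 = 50.228 rad/s.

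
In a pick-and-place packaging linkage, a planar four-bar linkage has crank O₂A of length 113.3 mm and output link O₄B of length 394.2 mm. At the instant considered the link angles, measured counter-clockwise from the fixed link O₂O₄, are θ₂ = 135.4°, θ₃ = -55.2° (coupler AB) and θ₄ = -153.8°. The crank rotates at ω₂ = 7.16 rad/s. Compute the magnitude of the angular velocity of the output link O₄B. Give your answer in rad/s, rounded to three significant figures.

ω₂ = 7.16 rad/s
Differentiating the loop-closure r₂e^{iθ₂}+r₃e^{iθ₃}=r₁+r₄e^{iθ₄} gives r₂ω₂e^{iθ₂}+r₃ω₃e^{iθ₃}=r₄ω₄e^{iθ₄}.
Eliminating the other unknown: ω₄ = r₂ω₂ sin(θ₂−θ₃) / [r₄ sin(θ₄−θ₃)].
Numerator sine = -0.18395; denominator sine = -0.98876.
Result = 0.1133·7.16·(-0.18395) / (0.3942·(-0.98876)) = +0.38286 rad/s; magnitude 0.38286 rad/s.

0.383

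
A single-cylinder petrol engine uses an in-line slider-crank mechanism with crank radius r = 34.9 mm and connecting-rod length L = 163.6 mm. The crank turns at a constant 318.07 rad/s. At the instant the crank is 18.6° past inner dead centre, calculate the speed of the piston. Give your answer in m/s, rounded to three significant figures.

4.26

ω = 318.1 rad/s
For an in-line slider-crank, x = r cosθ + √(L² − r² sin²θ), so v = −rω sinθ·[1 + r cosθ/√(L² − r² sin²θ)].
With r = 0.0349 m, L = 0.1636 m, θ = 18.6°: √(L² − r² sin²θ) = 0.16322 m.
v = −0.0349·318.1·0.31896·[1 + 0.0349·0.94777/0.16322] = -4.2582 m/s.
|v| = 4.2582 m/s.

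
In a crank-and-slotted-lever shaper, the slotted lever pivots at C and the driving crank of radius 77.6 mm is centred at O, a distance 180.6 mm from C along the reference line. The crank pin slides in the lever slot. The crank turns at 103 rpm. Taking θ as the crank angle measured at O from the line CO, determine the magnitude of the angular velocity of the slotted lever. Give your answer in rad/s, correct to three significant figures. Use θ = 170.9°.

7.69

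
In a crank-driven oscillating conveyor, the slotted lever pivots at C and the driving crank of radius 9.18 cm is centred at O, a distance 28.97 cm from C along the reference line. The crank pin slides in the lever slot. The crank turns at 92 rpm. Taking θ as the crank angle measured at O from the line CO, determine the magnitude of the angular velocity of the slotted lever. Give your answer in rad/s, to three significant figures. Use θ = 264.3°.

ω = 9.634 rad/s (from 92 rpm).
Crank pin A relative to C: A = (d + r cosθ, r sinθ); lever angle φ = atan2(r sinθ, d + r cosθ).
Differentiating tanφ: φ̇ = rω(d cosθ + r)/(d² + r² + 2dr cosθ).
d² + r² + 2dr cosθ = |CA|² = 0.0870706 m²;  d cosθ + r = +0.063027 m.
|ω_lever| = |0.0918·9.634·+0.063027| / 0.0870706 = 0.6402 rad/s.

0.640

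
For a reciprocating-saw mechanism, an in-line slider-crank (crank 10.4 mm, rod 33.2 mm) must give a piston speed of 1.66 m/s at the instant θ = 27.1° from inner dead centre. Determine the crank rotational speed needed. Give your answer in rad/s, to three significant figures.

For an in-line slider-crank, |v_piston| = rω|sinθ|·[1 + r cosθ/√(L² − r² sin²θ)].
With r = 0.0104 m, L = 0.0332 m, θ = 27.1°: the bracketed kinematic factor |dx/dθ| = 0.0060725 m.
ω = v/|dx/dθ| = 1.66/0.0060725 = 273.36 rad/s.

273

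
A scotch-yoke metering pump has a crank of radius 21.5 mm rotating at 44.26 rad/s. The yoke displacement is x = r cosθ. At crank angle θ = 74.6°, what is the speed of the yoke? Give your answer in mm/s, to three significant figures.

917

ω = 44.26 rad/s
x = r cosθ ⇒ ẋ = −rω sinθ.
|v| = rω|sinθ| = 0.0215·44.26·|sin 74.6°| = 0.91742 m/s = 917.42 mm/s.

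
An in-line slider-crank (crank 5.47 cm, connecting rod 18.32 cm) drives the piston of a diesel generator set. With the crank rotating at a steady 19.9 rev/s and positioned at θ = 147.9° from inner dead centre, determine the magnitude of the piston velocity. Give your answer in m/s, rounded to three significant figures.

2.70

ω = 2π·19.9 = 125 rad/s
For an in-line slider-crank, x = r cosθ + √(L² − r² sin²θ), so v = −rω sinθ·[1 + r cosθ/√(L² − r² sin²θ)].
With r = 0.0547 m, L = 0.1832 m, θ = 147.9°: √(L² − r² sin²θ) = 0.18088 m.
v = −0.0547·125·0.53140·[1 + 0.0547·-0.84712/0.18088] = -2.7034 m/s.
|v| = 2.7034 m/s.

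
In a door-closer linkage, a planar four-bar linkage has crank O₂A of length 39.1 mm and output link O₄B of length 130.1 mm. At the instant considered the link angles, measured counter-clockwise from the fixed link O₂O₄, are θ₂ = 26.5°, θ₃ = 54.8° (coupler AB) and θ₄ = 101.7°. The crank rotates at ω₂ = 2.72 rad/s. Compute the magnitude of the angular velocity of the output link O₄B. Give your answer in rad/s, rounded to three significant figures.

ω₂ = 2.72 rad/s
Differentiating the loop-closure r₂e^{iθ₂}+r₃e^{iθ₃}=r₁+r₄e^{iθ₄} gives r₂ω₂e^{iθ₂}+r₃ω₃e^{iθ₃}=r₄ω₄e^{iθ₄}.
Eliminating the other unknown: ω₄ = r₂ω₂ sin(θ₂−θ₃) / [r₄ sin(θ₄−θ₃)].
Numerator sine = -0.47409; denominator sine = +0.73016.
Result = 0.0391·2.72·(-0.47409) / (0.1301·(+0.73016)) = -0.53077 rad/s; magnitude 0.53077 rad/s.

0.531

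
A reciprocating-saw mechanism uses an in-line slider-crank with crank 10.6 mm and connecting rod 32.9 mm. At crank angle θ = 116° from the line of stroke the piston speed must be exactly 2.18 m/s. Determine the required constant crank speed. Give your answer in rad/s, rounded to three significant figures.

268

For an in-line slider-crank, |v_piston| = rω|sinθ|·[1 + r cosθ/√(L² − r² sin²θ)].
With r = 0.0106 m, L = 0.0329 m, θ = 116°: the bracketed kinematic factor |dx/dθ| = 0.0081214 m.
ω = v/|dx/dθ| = 2.18/0.0081214 = 268.43 rad/s.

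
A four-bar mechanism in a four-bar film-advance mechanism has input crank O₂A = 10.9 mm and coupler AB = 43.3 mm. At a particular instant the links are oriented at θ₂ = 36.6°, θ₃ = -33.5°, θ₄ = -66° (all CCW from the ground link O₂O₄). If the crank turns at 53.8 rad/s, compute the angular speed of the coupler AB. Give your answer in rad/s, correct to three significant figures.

24.6

ω₂ = 53.8 rad/s
Differentiating the loop-closure r₂e^{iθ₂}+r₃e^{iθ₃}=r₁+r₄e^{iθ₄} gives r₂ω₂e^{iθ₂}+r₃ω₃e^{iθ₃}=r₄ω₄e^{iθ₄}.
Eliminating the other unknown: ω₃ = r₂ω₂ sin(θ₄−θ₂) / [r₃ sin(θ₃−θ₄)].
Numerator sine = -0.97592; denominator sine = +0.53730.
Result = 0.0109·53.8·(-0.97592) / (0.0433·(+0.53730)) = -24.599 rad/s; magnitude 24.599 rad/s.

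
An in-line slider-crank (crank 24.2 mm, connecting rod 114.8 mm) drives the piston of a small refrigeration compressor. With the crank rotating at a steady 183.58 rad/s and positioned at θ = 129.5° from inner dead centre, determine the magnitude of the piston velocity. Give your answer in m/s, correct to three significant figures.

ω = 183.6 rad/s
For an in-line slider-crank, x = r cosθ + √(L² − r² sin²θ), so v = −rω sinθ·[1 + r cosθ/√(L² − r² sin²θ)].
With r = 0.0242 m, L = 0.1148 m, θ = 129.5°: √(L² − r² sin²θ) = 0.11327 m.
v = −0.0242·183.6·0.77162·[1 + 0.0242·-0.63608/0.11327] = -2.9622 m/s.
|v| = 2.9622 m/s.

2.96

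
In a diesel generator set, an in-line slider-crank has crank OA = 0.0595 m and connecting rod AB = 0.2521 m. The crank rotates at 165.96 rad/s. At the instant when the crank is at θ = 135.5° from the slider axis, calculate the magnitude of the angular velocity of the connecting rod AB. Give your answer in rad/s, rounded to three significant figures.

ω = 166 rad/s
The rod makes angle φ with the slider axis where L sinφ = r sinθ; differentiating, L cosφ·φ̇ = r ω cosθ.
L cosφ = √(L² − r² sin²θ) = 0.24863 m.
|ω_rod| = r ω |cosθ| / √(L² − r² sin²θ) = 0.0595·166·0.71325/0.24863 = 28.328 rad/s.

28.3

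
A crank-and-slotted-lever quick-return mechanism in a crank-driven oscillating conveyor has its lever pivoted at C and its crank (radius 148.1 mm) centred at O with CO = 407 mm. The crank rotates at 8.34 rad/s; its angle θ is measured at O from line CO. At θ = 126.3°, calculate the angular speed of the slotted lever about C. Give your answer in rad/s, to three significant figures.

0.987

ω = 8.34 rad/s
Crank pin A relative to C: A = (d + r cosθ, r sinθ); lever angle φ = atan2(r sinθ, d + r cosθ).
Differentiating tanφ: φ̇ = rω(d cosθ + r)/(d² + r² + 2dr cosθ).
d² + r² + 2dr cosθ = |CA|² = 0.116213 m²;  d cosθ + r = -0.092849 m.
|ω_lever| = |0.1481·8.34·-0.092849| / 0.116213 = 0.98683 rad/s.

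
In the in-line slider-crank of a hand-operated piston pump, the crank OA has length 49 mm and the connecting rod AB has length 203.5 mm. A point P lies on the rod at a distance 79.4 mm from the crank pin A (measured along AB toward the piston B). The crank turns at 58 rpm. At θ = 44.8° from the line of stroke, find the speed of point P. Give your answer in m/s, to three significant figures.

ω = 6.074 rad/s.  Crank-pin speed |V_A| = rω = 0.29761 m/s, perpendicular to OA.
Rod angle: sinφ = −(r/L) sinθ ⇒ φ = -9.768°; ω_rod = −rω cosθ/√(L²−r²sin²θ) = -1.053 rad/s.
V_P = V_A + ω_rod × AP, with AP = 0.0794 m along the rod.
Components: V_Px = −rω sinθ − a·ω_rod·sinφ = -0.22389 m/s;  V_Py = rω cosθ + a·ω_rod·cosφ = +0.12878 m/s.
|V_P| = √(V_Px² + V_Py²) = 0.25829 m/s.

0.258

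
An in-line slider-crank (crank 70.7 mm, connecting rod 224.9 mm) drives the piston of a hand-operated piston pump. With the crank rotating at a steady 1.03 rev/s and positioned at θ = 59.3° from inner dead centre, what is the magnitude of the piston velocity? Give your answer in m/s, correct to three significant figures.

ω = 2π·1.03 = 6.472 rad/s
For an in-line slider-crank, x = r cosθ + √(L² − r² sin²θ), so v = −rω sinθ·[1 + r cosθ/√(L² − r² sin²θ)].
With r = 0.0707 m, L = 0.2249 m, θ = 59.3°: √(L² − r² sin²θ) = 0.21653 m.
v = −0.0707·6.472·0.85985·[1 + 0.0707·0.51054/0.21653] = -0.45901 m/s.
|v| = 0.45901 m/s.

0.459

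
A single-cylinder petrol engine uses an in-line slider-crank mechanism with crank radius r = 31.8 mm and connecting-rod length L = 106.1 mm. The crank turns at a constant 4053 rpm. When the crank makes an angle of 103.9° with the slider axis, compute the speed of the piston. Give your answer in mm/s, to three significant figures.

ω = 2π·4053/60 = 424.4 rad/s
For an in-line slider-crank, x = r cosθ + √(L² − r² sin²θ), so v = −rω sinθ·[1 + r cosθ/√(L² − r² sin²θ)].
With r = 0.0318 m, L = 0.1061 m, θ = 103.9°: √(L² − r² sin²θ) = 0.10151 m.
v = −0.0318·424.4·0.97072·[1 + 0.0318·-0.24023/0.10151] = -12.116 m/s.
|v| = 12.116 m/s = 12116 mm/s.

12100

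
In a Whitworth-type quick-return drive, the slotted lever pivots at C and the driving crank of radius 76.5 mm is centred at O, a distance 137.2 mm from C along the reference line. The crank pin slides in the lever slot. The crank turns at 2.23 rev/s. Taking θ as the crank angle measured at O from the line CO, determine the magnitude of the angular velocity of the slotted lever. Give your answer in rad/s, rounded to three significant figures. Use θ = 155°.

ω = 14.01 rad/s (from 2.23 rev/s).
Crank pin A relative to C: A = (d + r cosθ, r sinθ); lever angle φ = atan2(r sinθ, d + r cosθ).
Differentiating tanφ: φ̇ = rω(d cosθ + r)/(d² + r² + 2dr cosθ).
d² + r² + 2dr cosθ = |CA|² = 0.00565124 m²;  d cosθ + r = -0.047845 m.
|ω_lever| = |0.0765·14.01·-0.047845| / 0.00565124 = 9.0749 rad/s.

9.07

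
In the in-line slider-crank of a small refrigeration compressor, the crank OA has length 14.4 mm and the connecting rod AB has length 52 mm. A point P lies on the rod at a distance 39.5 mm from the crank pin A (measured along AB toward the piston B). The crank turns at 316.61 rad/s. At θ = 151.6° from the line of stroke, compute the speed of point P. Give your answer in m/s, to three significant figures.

2.01

ω = 316.6 rad/s.  Crank-pin speed |V_A| = rω = 4.5592 m/s, perpendicular to OA.
Rod angle: sinφ = −(r/L) sinθ ⇒ φ = -7.568°; ω_rod = −rω cosθ/√(L²−r²sin²θ) = +77.802 rad/s.
V_P = V_A + ω_rod × AP, with AP = 0.0395 m along the rod.
Components: V_Px = −rω sinθ − a·ω_rod·sinφ = -1.7637 m/s;  V_Py = rω cosθ + a·ω_rod·cosφ = -0.96406 m/s.
|V_P| = √(V_Px² + V_Py²) = 2.01 m/s.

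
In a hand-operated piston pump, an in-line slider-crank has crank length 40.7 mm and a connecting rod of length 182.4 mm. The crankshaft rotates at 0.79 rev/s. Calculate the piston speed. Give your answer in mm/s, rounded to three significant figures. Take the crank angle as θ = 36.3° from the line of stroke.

141

ω = 2π·0.79 = 4.964 rad/s
For an in-line slider-crank, x = r cosθ + √(L² − r² sin²θ), so v = −rω sinθ·[1 + r cosθ/√(L² − r² sin²θ)].
With r = 0.0407 m, L = 0.1824 m, θ = 36.3°: √(L² − r² sin²θ) = 0.1808 m.
v = −0.0407·4.964·0.59201·[1 + 0.0407·0.80593/0.1808] = -0.1413 m/s.
|v| = 0.1413 m/s = 141.3 mm/s.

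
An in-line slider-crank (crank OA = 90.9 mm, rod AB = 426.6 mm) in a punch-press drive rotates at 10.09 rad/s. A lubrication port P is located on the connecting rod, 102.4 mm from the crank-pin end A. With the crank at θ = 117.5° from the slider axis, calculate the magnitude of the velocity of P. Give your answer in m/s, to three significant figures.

0.857

ω = 10.09 rad/s.  Crank-pin speed |V_A| = rω = 0.91718 m/s, perpendicular to OA.
Rod angle: sinφ = −(r/L) sinθ ⇒ φ = -10.895°; ω_rod = −rω cosθ/√(L²−r²sin²θ) = +1.011 rad/s.
V_P = V_A + ω_rod × AP, with AP = 0.1024 m along the rod.
Components: V_Px = −rω sinθ − a·ω_rod·sinφ = -0.79398 m/s;  V_Py = rω cosθ + a·ω_rod·cosφ = -0.32185 m/s.
|V_P| = √(V_Px² + V_Py²) = 0.85674 m/s.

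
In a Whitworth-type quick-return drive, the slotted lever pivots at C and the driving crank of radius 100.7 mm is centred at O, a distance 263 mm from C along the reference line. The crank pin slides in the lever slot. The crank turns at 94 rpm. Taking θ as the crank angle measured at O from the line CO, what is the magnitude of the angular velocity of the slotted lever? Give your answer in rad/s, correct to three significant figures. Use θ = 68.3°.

1.98

ω = 9.844 rad/s (from 94 rpm).
Crank pin A relative to C: A = (d + r cosθ, r sinθ); lever angle φ = atan2(r sinθ, d + r cosθ).
Differentiating tanφ: φ̇ = rω(d cosθ + r)/(d² + r² + 2dr cosθ).
d² + r² + 2dr cosθ = |CA|² = 0.0988943 m²;  d cosθ + r = +0.19794 m.
|ω_lever| = |0.1007·9.844·+0.19794| / 0.0988943 = 1.9841 rad/s.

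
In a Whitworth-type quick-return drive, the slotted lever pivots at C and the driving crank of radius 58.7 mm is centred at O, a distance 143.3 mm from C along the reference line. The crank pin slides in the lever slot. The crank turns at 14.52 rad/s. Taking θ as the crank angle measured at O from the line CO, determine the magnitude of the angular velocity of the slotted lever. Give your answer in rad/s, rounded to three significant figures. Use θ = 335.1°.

ω = 14.52 rad/s
Crank pin A relative to C: A = (d + r cosθ, r sinθ); lever angle φ = atan2(r sinθ, d + r cosθ).
Differentiating tanφ: φ̇ = rω(d cosθ + r)/(d² + r² + 2dr cosθ).
d² + r² + 2dr cosθ = |CA|² = 0.0392402 m²;  d cosθ + r = +0.18868 m.
|ω_lever| = |0.0587·14.52·+0.18868| / 0.0392402 = 4.0982 rad/s.

4.10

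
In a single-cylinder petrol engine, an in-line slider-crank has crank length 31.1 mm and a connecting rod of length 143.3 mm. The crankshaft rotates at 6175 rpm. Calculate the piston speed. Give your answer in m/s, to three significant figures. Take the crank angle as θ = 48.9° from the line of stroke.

17.3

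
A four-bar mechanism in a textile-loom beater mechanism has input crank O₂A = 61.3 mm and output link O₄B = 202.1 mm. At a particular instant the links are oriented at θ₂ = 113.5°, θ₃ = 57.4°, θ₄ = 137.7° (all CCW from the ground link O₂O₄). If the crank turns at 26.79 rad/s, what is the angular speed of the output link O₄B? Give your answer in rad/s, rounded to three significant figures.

ω₂ = 26.79 rad/s
Differentiating the loop-closure r₂e^{iθ₂}+r₃e^{iθ₃}=r₁+r₄e^{iθ₄} gives r₂ω₂e^{iθ₂}+r₃ω₃e^{iθ₃}=r₄ω₄e^{iθ₄}.
Eliminating the other unknown: ω₄ = r₂ω₂ sin(θ₂−θ₃) / [r₄ sin(θ₄−θ₃)].
Numerator sine = +0.83001; denominator sine = +0.98570.
Result = 0.0613·26.79·(+0.83001) / (0.2021·(+0.98570)) = +6.8423 rad/s; magnitude 6.8423 rad/s.

6.84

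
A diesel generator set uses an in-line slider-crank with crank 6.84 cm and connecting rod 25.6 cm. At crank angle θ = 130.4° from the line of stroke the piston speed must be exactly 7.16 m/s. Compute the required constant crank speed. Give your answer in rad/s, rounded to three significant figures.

167

For an in-line slider-crank, |v_piston| = rω|sinθ|·[1 + r cosθ/√(L² − r² sin²θ)].
With r = 0.0684 m, L = 0.256 m, θ = 130.4°: the bracketed kinematic factor |dx/dθ| = 0.042876 m.
ω = v/|dx/dθ| = 7.16/0.042876 = 166.99 rad/s.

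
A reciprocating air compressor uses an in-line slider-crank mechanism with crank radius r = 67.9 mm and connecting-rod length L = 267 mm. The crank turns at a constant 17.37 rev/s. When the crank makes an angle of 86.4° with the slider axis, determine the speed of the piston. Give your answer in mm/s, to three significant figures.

ω = 2π·17.4 = 109.1 rad/s
For an in-line slider-crank, x = r cosθ + √(L² − r² sin²θ), so v = −rω sinθ·[1 + r cosθ/√(L² − r² sin²θ)].
With r = 0.0679 m, L = 0.267 m, θ = 86.4°: √(L² − r² sin²θ) = 0.25826 m.
v = −0.0679·109.1·0.99803·[1 + 0.0679·0.06279/0.25826] = -7.518 m/s.
|v| = 7.518 m/s = 7518 mm/s.

7520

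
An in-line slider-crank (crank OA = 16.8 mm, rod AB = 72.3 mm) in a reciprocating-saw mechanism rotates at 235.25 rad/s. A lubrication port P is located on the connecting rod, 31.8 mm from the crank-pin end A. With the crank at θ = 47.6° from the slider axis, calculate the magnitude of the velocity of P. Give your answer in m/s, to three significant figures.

3.46

ω = 235.2 rad/s.  Crank-pin speed |V_A| = rω = 3.9522 m/s, perpendicular to OA.
Rod angle: sinφ = −(r/L) sinθ ⇒ φ = -9.880°; ω_rod = −rω cosθ/√(L²−r²sin²θ) = -37.415 rad/s.
V_P = V_A + ω_rod × AP, with AP = 0.0318 m along the rod.
Components: V_Px = −rω sinθ − a·ω_rod·sinφ = -3.1227 m/s;  V_Py = rω cosθ + a·ω_rod·cosφ = +1.4928 m/s.
|V_P| = √(V_Px² + V_Py²) = 3.4612 m/s.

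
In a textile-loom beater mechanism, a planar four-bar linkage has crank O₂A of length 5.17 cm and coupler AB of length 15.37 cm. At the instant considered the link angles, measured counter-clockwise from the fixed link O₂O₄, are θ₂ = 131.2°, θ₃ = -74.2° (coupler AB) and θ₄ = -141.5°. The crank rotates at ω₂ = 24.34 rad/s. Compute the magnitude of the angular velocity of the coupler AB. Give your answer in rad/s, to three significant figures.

8.86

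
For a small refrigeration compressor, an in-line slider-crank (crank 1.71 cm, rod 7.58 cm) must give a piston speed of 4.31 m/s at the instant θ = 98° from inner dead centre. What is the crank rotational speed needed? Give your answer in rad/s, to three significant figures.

263

For an in-line slider-crank, |v_piston| = rω|sinθ|·[1 + r cosθ/√(L² − r² sin²θ)].
With r = 0.0171 m, L = 0.0758 m, θ = 98°: the bracketed kinematic factor |dx/dθ| = 0.016388 m.
ω = v/|dx/dθ| = 4.31/0.016388 = 263 rad/s.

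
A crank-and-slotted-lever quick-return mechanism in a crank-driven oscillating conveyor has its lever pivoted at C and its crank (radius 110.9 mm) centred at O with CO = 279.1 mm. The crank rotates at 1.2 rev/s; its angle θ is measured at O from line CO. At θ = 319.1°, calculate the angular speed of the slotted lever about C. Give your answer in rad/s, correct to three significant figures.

1.96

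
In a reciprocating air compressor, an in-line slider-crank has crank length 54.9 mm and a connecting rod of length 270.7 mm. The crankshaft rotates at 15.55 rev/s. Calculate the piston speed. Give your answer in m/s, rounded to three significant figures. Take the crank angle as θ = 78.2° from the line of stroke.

ω = 2π·15.5 = 97.7 rad/s
For an in-line slider-crank, x = r cosθ + √(L² − r² sin²θ), so v = −rω sinθ·[1 + r cosθ/√(L² − r² sin²θ)].
With r = 0.0549 m, L = 0.2707 m, θ = 78.2°: √(L² − r² sin²θ) = 0.26531 m.
v = −0.0549·97.7·0.97887·[1 + 0.0549·0.20450/0.26531] = -5.4728 m/s.
|v| = 5.4728 m/s.

5.47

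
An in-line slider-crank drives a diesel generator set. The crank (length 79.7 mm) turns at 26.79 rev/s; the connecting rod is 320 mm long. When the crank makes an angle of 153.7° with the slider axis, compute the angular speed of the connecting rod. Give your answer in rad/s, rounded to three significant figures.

37.8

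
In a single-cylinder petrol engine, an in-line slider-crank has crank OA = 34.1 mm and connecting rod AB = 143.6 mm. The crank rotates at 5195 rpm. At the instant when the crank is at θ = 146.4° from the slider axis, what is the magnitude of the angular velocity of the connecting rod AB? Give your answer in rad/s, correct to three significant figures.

ω = 544 rad/s (converted from 5195 rpm).
The rod makes angle φ with the slider axis where L sinφ = r sinθ; differentiating, L cosφ·φ̇ = r ω cosθ.
L cosφ = √(L² − r² sin²θ) = 0.14235 m.
|ω_rod| = r ω |cosθ| / √(L² − r² sin²θ) = 0.0341·544·0.83292/0.14235 = 108.54 rad/s.

109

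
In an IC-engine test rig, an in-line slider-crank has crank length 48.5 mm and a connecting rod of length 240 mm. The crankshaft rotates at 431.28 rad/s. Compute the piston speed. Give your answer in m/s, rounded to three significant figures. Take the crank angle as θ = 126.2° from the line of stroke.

14.8

ω = 431.3 rad/s
For an in-line slider-crank, x = r cosθ + √(L² − r² sin²θ), so v = −rω sinθ·[1 + r cosθ/√(L² − r² sin²θ)].
With r = 0.0485 m, L = 0.24 m, θ = 126.2°: √(L² − r² sin²θ) = 0.23679 m.
v = −0.0485·431.3·0.80696·[1 + 0.0485·-0.59061/0.23679] = -14.837 m/s.
|v| = 14.837 m/s.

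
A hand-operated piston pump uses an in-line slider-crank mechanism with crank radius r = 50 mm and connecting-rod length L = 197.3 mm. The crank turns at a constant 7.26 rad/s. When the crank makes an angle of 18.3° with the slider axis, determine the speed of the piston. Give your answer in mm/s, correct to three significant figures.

ω = 7.26 rad/s
For an in-line slider-crank, x = r cosθ + √(L² − r² sin²θ), so v = −rω sinθ·[1 + r cosθ/√(L² − r² sin²θ)].
With r = 0.05 m, L = 0.1973 m, θ = 18.3°: √(L² − r² sin²θ) = 0.19667 m.
v = −0.05·7.26·0.31399·[1 + 0.05·0.94943/0.19667] = -0.14149 m/s.
|v| = 0.14149 m/s = 141.49 mm/s.

141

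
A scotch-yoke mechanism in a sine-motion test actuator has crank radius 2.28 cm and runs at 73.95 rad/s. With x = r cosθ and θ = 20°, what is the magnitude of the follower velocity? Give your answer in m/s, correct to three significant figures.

ω = 73.95 rad/s
x = r cosθ ⇒ ẋ = −rω sinθ.
|v| = rω|sinθ| = 0.0228·73.95·|sin 20°| = 0.57667 m/s.

0.577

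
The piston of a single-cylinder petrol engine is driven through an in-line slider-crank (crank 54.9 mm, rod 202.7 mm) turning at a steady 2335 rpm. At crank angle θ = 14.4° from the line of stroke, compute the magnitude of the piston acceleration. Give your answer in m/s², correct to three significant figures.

3960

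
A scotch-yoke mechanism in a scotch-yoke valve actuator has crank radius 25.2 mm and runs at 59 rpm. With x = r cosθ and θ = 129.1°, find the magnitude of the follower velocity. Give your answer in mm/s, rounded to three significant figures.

121

ω = 6.178 rad/s (from 59 rpm).
x = r cosθ ⇒ ẋ = −rω sinθ.
|v| = rω|sinθ| = 0.0252·6.178·|sin 129.1°| = 0.12083 m/s = 120.83 mm/s.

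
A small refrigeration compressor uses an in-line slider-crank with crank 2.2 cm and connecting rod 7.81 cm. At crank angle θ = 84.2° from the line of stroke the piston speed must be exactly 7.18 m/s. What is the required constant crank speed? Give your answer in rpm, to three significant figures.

For an in-line slider-crank, |v_piston| = rω|sinθ|·[1 + r cosθ/√(L² − r² sin²θ)].
With r = 0.022 m, L = 0.0781 m, θ = 84.2°: the bracketed kinematic factor |dx/dθ| = 0.022536 m.
ω = v/|dx/dθ| = 7.18/0.022536 = 318.6 rad/s.
N = 60ω/(2π) = 3042.4 rpm.

3040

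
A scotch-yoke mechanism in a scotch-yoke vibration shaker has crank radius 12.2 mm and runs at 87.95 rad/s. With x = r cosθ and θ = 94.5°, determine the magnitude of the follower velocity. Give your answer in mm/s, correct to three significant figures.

ω = 87.95 rad/s
x = r cosθ ⇒ ẋ = −rω sinθ.
|v| = rω|sinθ| = 0.0122·87.95·|sin 94.5°| = 1.0697 m/s = 1069.7 mm/s.

1070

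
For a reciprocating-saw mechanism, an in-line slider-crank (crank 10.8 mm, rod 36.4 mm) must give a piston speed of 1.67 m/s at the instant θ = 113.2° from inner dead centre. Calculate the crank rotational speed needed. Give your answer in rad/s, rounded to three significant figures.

191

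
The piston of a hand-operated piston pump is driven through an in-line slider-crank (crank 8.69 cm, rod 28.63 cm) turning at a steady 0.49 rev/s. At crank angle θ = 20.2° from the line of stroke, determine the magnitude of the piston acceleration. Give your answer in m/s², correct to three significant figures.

0.967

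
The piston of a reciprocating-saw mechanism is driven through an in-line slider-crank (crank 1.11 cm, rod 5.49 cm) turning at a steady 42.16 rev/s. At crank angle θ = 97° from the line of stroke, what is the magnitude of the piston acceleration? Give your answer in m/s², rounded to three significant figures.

ω = 2π·42.2 = 264.9 rad/s
x(θ) = r cosθ + √(L² − r² sin²θ); with ω constant, a = ω²·d²x/dθ².
d²x/dθ² = −r cosθ − r²(cos2θ)/√u − r⁴ sin²2θ/(4u^{3/2}),  u = L² − r² sin²θ = 0.00289263 m².
Substituting r = 0.0111 m, L = 0.0549 m, θ = 97°: d²x/dθ² = +0.0035741 m.
a = ω²·d²x/dθ² = (264.9)²·(+0.0035741) = +250.8 m/s²;  |a| = 250.8 m/s².

251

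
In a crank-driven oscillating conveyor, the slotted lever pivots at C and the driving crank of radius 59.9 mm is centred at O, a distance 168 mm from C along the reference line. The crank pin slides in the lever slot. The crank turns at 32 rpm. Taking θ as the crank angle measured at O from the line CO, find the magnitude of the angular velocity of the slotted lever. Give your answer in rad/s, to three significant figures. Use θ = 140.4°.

0.856

ω = 3.351 rad/s (from 32 rpm).
Crank pin A relative to C: A = (d + r cosθ, r sinθ); lever angle φ = atan2(r sinθ, d + r cosθ).
Differentiating tanφ: φ̇ = rω(d cosθ + r)/(d² + r² + 2dr cosθ).
d² + r² + 2dr cosθ = |CA|² = 0.0163044 m²;  d cosθ + r = -0.069546 m.
|ω_lever| = |0.0599·3.351·-0.069546| / 0.0163044 = 0.8562 rad/s.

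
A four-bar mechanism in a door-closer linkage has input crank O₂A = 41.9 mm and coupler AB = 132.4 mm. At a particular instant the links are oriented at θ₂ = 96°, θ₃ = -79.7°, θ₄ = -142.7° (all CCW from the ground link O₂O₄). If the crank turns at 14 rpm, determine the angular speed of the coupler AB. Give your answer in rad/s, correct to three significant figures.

ω₂ = 1.466 rad/s (from 14 rpm).
Differentiating the loop-closure r₂e^{iθ₂}+r₃e^{iθ₃}=r₁+r₄e^{iθ₄} gives r₂ω₂e^{iθ₂}+r₃ω₃e^{iθ₃}=r₄ω₄e^{iθ₄}.
Eliminating the other unknown: ω₃ = r₂ω₂ sin(θ₄−θ₂) / [r₃ sin(θ₃−θ₄)].
Numerator sine = +0.85446; denominator sine = +0.89101.
Result = 0.0419·1.466·(+0.85446) / (0.1324·(+0.89101)) = +0.44493 rad/s; magnitude 0.44493 rad/s.

0.445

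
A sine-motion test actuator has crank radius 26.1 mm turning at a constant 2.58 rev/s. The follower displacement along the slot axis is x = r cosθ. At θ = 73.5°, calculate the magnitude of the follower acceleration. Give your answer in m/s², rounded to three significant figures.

1.95

ω = 16.21 rad/s (from 2.58 rev/s).
x = r cosθ ⇒ ẍ = −rω² cosθ (ω constant).
|a| = rω²|cosθ| = 0.0261·(16.21)²·|cos 73.5°| = 1.948 m/s².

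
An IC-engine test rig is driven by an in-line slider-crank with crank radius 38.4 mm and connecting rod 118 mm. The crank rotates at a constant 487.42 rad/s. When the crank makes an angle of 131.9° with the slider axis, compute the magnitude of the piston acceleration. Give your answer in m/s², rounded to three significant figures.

ω = 487.4 rad/s
x(θ) = r cosθ + √(L² − r² sin²θ); with ω constant, a = ω²·d²x/dθ².
d²x/dθ² = −r cosθ − r²(cos2θ)/√u − r⁴ sin²2θ/(4u^{3/2}),  u = L² − r² sin²θ = 0.0131071 m².
Substituting r = 0.0384 m, L = 0.118 m, θ = 131.9°: d²x/dθ² = +0.026678 m.
a = ω²·d²x/dθ² = (487.4)²·(+0.026678) = +6338.1 m/s²;  |a| = 6338.1 m/s².

6340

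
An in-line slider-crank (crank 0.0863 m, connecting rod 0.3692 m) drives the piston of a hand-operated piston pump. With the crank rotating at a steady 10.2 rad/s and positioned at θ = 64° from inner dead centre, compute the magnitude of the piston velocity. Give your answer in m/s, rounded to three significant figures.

ω = 10.2 rad/s
For an in-line slider-crank, x = r cosθ + √(L² − r² sin²θ), so v = −rω sinθ·[1 + r cosθ/√(L² − r² sin²θ)].
With r = 0.0863 m, L = 0.3692 m, θ = 64°: √(L² − r² sin²θ) = 0.36096 m.
v = −0.0863·10.2·0.89879·[1 + 0.0863·0.43837/0.36096] = -0.87409 m/s.
|v| = 0.87409 m/s.

0.874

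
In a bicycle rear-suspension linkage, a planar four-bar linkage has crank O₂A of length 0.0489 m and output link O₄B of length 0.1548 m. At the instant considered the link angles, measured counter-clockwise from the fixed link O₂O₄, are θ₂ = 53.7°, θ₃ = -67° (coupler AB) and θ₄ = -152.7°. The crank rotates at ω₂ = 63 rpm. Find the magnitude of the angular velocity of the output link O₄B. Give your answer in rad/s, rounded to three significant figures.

1.80

ω₂ = 6.597 rad/s (from 63 rpm).
Differentiating the loop-closure r₂e^{iθ₂}+r₃e^{iθ₃}=r₁+r₄e^{iθ₄} gives r₂ω₂e^{iθ₂}+r₃ω₃e^{iθ₃}=r₄ω₄e^{iθ₄}.
Eliminating the other unknown: ω₄ = r₂ω₂ sin(θ₂−θ₃) / [r₄ sin(θ₄−θ₃)].
Numerator sine = +0.85985; denominator sine = -0.99719.
Result = 0.0489·6.597·(+0.85985) / (0.1548·(-0.99719)) = -1.797 rad/s; magnitude 1.797 rad/s.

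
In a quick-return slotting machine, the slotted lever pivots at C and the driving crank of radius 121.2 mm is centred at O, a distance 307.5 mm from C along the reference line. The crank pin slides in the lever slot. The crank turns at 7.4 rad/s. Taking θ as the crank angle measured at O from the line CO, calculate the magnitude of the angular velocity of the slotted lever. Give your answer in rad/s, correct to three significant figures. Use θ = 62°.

ω = 7.4 rad/s
Crank pin A relative to C: A = (d + r cosθ, r sinθ); lever angle φ = atan2(r sinθ, d + r cosθ).
Differentiating tanφ: φ̇ = rω(d cosθ + r)/(d² + r² + 2dr cosθ).
d² + r² + 2dr cosθ = |CA|² = 0.144239 m²;  d cosθ + r = +0.26556 m.
|ω_lever| = |0.1212·7.4·+0.26556| / 0.144239 = 1.6513 rad/s.

1.65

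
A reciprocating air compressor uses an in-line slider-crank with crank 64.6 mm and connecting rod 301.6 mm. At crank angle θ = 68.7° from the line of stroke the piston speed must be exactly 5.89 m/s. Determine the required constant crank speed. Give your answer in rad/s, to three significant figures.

For an in-line slider-crank, |v_piston| = rω|sinθ|·[1 + r cosθ/√(L² − r² sin²θ)].
With r = 0.0646 m, L = 0.3016 m, θ = 68.7°: the bracketed kinematic factor |dx/dθ| = 0.064966 m.
ω = v/|dx/dθ| = 5.89/0.064966 = 90.662 rad/s.

90.7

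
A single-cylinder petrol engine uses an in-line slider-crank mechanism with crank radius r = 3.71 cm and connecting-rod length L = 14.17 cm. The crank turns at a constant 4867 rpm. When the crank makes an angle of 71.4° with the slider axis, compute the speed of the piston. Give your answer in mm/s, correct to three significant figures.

19500

ω = 2π·4867/60 = 509.7 rad/s
For an in-line slider-crank, x = r cosθ + √(L² − r² sin²θ), so v = −rω sinθ·[1 + r cosθ/√(L² − r² sin²θ)].
With r = 0.0371 m, L = 0.1417 m, θ = 71.4°: √(L² − r² sin²θ) = 0.13727 m.
v = −0.0371·509.7·0.94777·[1 + 0.0371·0.31896/0.13727] = -19.466 m/s.
|v| = 19.466 m/s = 19466 mm/s.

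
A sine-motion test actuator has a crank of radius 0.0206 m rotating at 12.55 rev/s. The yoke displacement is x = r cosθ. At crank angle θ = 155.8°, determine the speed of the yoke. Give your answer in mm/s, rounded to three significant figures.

666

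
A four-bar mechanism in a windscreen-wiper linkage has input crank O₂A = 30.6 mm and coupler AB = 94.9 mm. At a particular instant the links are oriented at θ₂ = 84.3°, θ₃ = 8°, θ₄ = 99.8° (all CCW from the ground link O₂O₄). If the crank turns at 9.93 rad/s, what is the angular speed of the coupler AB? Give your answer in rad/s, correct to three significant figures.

0.856

ω₂ = 9.93 rad/s
Differentiating the loop-closure r₂e^{iθ₂}+r₃e^{iθ₃}=r₁+r₄e^{iθ₄} gives r₂ω₂e^{iθ₂}+r₃ω₃e^{iθ₃}=r₄ω₄e^{iθ₄}.
Eliminating the other unknown: ω₃ = r₂ω₂ sin(θ₄−θ₂) / [r₃ sin(θ₃−θ₄)].
Numerator sine = +0.26724; denominator sine = -0.99951.
Result = 0.0306·9.93·(+0.26724) / (0.0949·(-0.99951)) = -0.85609 rad/s; magnitude 0.85609 rad/s.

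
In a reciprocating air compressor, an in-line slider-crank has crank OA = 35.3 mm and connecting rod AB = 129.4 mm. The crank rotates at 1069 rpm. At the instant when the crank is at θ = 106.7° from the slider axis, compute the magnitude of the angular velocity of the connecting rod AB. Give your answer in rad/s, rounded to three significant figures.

ω = 111.9 rad/s (converted from 1069 rpm).
The rod makes angle φ with the slider axis where L sinφ = r sinθ; differentiating, L cosφ·φ̇ = r ω cosθ.
L cosφ = √(L² − r² sin²θ) = 0.1249 m.
|ω_rod| = r ω |cosθ| / √(L² − r² sin²θ) = 0.0353·111.9·0.28736/0.1249 = 9.0914 rad/s.

9.09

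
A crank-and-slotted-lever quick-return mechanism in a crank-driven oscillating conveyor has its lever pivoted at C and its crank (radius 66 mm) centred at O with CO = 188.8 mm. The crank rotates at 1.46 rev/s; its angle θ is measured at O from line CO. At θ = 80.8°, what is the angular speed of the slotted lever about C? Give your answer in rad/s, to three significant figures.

1.32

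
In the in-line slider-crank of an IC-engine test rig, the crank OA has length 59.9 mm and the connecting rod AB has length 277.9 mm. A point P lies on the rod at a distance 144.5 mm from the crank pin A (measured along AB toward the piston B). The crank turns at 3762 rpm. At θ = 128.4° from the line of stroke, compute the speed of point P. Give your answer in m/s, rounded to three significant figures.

18.6

ω = 394 rad/s.  Crank-pin speed |V_A| = rω = 23.598 m/s, perpendicular to OA.
Rod angle: sinφ = −(r/L) sinθ ⇒ φ = -9.725°; ω_rod = −rω cosθ/√(L²−r²sin²θ) = +53.514 rad/s.
V_P = V_A + ω_rod × AP, with AP = 0.1445 m along the rod.
Components: V_Px = −rω sinθ − a·ω_rod·sinφ = -17.187 m/s;  V_Py = rω cosθ + a·ω_rod·cosφ = -7.0362 m/s.
|V_P| = √(V_Px² + V_Py²) = 18.572 m/s.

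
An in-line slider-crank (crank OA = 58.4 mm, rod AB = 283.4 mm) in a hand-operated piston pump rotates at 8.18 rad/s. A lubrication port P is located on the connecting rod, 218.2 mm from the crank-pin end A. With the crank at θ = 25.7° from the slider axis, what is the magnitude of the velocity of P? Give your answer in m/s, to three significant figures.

0.257

ω = 8.18 rad/s.  Crank-pin speed |V_A| = rω = 0.47771 m/s, perpendicular to OA.
Rod angle: sinφ = −(r/L) sinθ ⇒ φ = -5.127°; ω_rod = −rω cosθ/√(L²−r²sin²θ) = -1.525 rad/s.
V_P = V_A + ω_rod × AP, with AP = 0.2182 m along the rod.
Components: V_Px = −rω sinθ − a·ω_rod·sinφ = -0.2369 m/s;  V_Py = rω cosθ + a·ω_rod·cosφ = +0.099032 m/s.
|V_P| = √(V_Px² + V_Py²) = 0.25677 m/s.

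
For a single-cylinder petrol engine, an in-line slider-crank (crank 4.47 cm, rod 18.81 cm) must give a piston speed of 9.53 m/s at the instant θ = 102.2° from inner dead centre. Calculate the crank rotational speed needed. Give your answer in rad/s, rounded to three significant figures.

For an in-line slider-crank, |v_piston| = rω|sinθ|·[1 + r cosθ/√(L² − r² sin²θ)].
With r = 0.0447 m, L = 0.1881 m, θ = 102.2°: the bracketed kinematic factor |dx/dθ| = 0.041435 m.
ω = v/|dx/dθ| = 9.53/0.041435 = 230 rad/s.

230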